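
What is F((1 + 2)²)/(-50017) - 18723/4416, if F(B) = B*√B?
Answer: -312195841/73625024 ≈ -4.2403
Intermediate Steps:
F(B) = B^(3/2)
F((1 + 2)²)/(-50017) - 18723/4416 = ((1 + 2)²)^(3/2)/(-50017) - 18723/4416 = (3²)^(3/2)*(-1/50017) - 18723*1/4416 = 9^(3/2)*(-1/50017) - 6241/1472 = 27*(-1/50017) - 6241/1472 = -27/50017 - 6241/1472 = -312195841/73625024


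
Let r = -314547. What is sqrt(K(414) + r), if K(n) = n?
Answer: I*sqrt(314133) ≈ 560.48*I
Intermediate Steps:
sqrt(K(414) + r) = sqrt(414 - 314547) = sqrt(-314133) = I*sqrt(314133)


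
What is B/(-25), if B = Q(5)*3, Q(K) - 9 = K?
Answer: -42/25 ≈ -1.6800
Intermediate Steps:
Q(K) = 9 + K
B = 42 (B = (9 + 5)*3 = 14*3 = 42)
B/(-25) = 42/(-25) = 42*(-1/25) = -42/25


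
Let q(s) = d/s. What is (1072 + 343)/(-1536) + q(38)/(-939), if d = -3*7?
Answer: -8409629/9134592 ≈ -0.92064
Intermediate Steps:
d = -21
q(s) = -21/s
(1072 + 343)/(-1536) + q(38)/(-939) = (1072 + 343)/(-1536) - 21/38/(-939) = 1415*(-1/1536) - 21*1/38*(-1/939) = -1415/1536 - 21/38*(-1/939) = -1415/1536 + 7/11894 = -8409629/9134592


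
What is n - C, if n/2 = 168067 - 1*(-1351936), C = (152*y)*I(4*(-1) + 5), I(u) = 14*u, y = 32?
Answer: 2971910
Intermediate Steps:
C = 68096 (C = (152*32)*(14*(4*(-1) + 5)) = 4864*(14*(-4 + 5)) = 4864*(14*1) = 4864*14 = 68096)
n = 3040006 (n = 2*(168067 - 1*(-1351936)) = 2*(168067 + 1351936) = 2*1520003 = 3040006)
n - C = 3040006 - 1*68096 = 3040006 - 68096 = 2971910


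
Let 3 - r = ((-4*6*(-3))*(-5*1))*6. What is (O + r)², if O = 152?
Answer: 5359225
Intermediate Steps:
r = 2163 (r = 3 - (-4*6*(-3))*(-5*1)*6 = 3 - -24*(-3)*(-5)*6 = 3 - 72*(-5)*6 = 3 - (-360)*6 = 3 - 1*(-2160) = 3 + 2160 = 2163)
(O + r)² = (152 + 2163)² = 2315² = 5359225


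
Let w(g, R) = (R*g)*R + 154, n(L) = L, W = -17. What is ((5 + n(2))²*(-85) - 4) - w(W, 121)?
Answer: 244574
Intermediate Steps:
w(g, R) = 154 + g*R² (w(g, R) = g*R² + 154 = 154 + g*R²)
((5 + n(2))²*(-85) - 4) - w(W, 121) = ((5 + 2)²*(-85) - 4) - (154 - 17*121²) = (7²*(-85) - 4) - (154 - 17*14641) = (49*(-85) - 4) - (154 - 248897) = (-4165 - 4) - 1*(-248743) = -4169 + 248743 = 244574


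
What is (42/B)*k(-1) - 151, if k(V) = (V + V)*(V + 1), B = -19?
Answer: -151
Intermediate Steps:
k(V) = 2*V*(1 + V) (k(V) = (2*V)*(1 + V) = 2*V*(1 + V))
(42/B)*k(-1) - 151 = (42/(-19))*(2*(-1)*(1 - 1)) - 151 = (42*(-1/19))*(2*(-1)*0) - 151 = -42/19*0 - 151 = 0 - 151 = -151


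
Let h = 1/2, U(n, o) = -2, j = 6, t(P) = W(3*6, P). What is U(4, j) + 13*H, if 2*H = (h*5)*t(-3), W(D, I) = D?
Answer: 581/2 ≈ 290.50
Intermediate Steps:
t(P) = 18 (t(P) = 3*6 = 18)
h = 1/2 ≈ 0.50000
H = 45/2 (H = (((1/2)*5)*18)/2 = ((5/2)*18)/2 = (1/2)*45 = 45/2 ≈ 22.500)
U(4, j) + 13*H = -2 + 13*(45/2) = -2 + 585/2 = 581/2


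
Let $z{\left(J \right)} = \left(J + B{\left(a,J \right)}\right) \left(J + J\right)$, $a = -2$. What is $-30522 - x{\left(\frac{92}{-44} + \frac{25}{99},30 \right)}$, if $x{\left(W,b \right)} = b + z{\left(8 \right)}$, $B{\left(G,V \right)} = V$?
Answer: $-30808$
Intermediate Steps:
$z{\left(J \right)} = 4 J^{2}$ ($z{\left(J \right)} = \left(J + J\right) \left(J + J\right) = 2 J 2 J = 4 J^{2}$)
$x{\left(W,b \right)} = 256 + b$ ($x{\left(W,b \right)} = b + 4 \cdot 8^{2} = b + 4 \cdot 64 = b + 256 = 256 + b$)
$-30522 - x{\left(\frac{92}{-44} + \frac{25}{99},30 \right)} = -30522 - \left(256 + 30\right) = -30522 - 286 = -30808$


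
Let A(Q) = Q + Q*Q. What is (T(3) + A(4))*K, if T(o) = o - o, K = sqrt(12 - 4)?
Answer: 40*sqrt(2) ≈ 56.569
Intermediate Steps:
K = 2*sqrt(2) (K = sqrt(8) = 2*sqrt(2) ≈ 2.8284)
T(o) = 0
A(Q) = Q + Q**2
(T(3) + A(4))*K = (0 + 4*(1 + 4))*(2*sqrt(2)) = (0 + 4*5)*(2*sqrt(2)) = (0 + 20)*(2*sqrt(2)) = 20*(2*sqrt(2)) = 40*sqrt(2)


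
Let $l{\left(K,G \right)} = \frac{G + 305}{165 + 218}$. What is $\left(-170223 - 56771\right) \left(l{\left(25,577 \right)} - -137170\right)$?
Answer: $- \frac{11925581962048}{383} \approx -3.1137 \cdot 10^{10}$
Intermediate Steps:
$l{\left(K,G \right)} = \frac{305}{383} + \frac{G}{383}$ ($l{\left(K,G \right)} = \frac{305 + G}{383} = \left(305 + G\right) \frac{1}{383} = \frac{305}{383} + \frac{G}{383}$)
$\left(-170223 - 56771\right) \left(l{\left(25,577 \right)} - -137170\right) = \left(-170223 - 56771\right) \left(\left(\frac{305}{383} + \frac{1}{383} \cdot 577\right) - -137170\right) = - 226994 \left(\left(\frac{305}{383} + \frac{577}{383}\right) + 137170\right) = - 226994 \left(\frac{882}{383} + 137170\right) = \left(-226994\right) \frac{52536992}{383} = - \frac{11925581962048}{383}$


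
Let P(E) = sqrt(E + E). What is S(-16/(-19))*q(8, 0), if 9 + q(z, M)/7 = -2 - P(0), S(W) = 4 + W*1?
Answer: -7084/19 ≈ -372.84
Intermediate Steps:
P(E) = sqrt(2)*sqrt(E) (P(E) = sqrt(2*E) = sqrt(2)*sqrt(E))
S(W) = 4 + W
q(z, M) = -77 (q(z, M) = -63 + 7*(-2 - sqrt(2)*sqrt(0)) = -63 + 7*(-2 - sqrt(2)*0) = -63 + 7*(-2 - 1*0) = -63 + 7*(-2 + 0) = -63 + 7*(-2) = -63 - 14 = -77)
S(-16/(-19))*q(8, 0) = (4 - 16/(-19))*(-77) = (4 - 16*(-1/19))*(-77) = (4 + 16/19)*(-77) = (92/19)*(-77) = -7084/19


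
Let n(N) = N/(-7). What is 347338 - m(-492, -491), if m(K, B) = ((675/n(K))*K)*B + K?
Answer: -1972145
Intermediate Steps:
n(N) = -N/7 (n(N) = N*(-⅐) = -N/7)
m(K, B) = K - 4725*B (m(K, B) = ((675/((-K/7)))*K)*B + K = ((675*(-7/K))*K)*B + K = ((-4725/K)*K)*B + K = -4725*B + K = K - 4725*B)
347338 - m(-492, -491) = 347338 - (-492 - 4725*(-491)) = 347338 - (-492 + 2319975) = 347338 - 1*2319483 = 347338 - 2319483 = -1972145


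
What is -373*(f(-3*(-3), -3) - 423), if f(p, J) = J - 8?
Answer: 161882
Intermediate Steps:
f(p, J) = -8 + J
-373*(f(-3*(-3), -3) - 423) = -373*((-8 - 3) - 423) = -373*(-11 - 423) = -373*(-434) = 161882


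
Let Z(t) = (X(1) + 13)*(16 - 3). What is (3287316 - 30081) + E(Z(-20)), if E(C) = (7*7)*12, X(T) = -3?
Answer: 3257823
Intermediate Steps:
Z(t) = 130 (Z(t) = (-3 + 13)*(16 - 3) = 10*13 = 130)
E(C) = 588 (E(C) = 49*12 = 588)
(3287316 - 30081) + E(Z(-20)) = (3287316 - 30081) + 588 = 3257235 + 588 = 3257823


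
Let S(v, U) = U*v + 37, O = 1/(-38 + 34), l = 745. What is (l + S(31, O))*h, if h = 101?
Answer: 312797/4 ≈ 78199.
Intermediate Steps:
O = -¼ (O = 1/(-4) = -¼ ≈ -0.25000)
S(v, U) = 37 + U*v
(l + S(31, O))*h = (745 + (37 - ¼*31))*101 = (745 + (37 - 31/4))*101 = (745 + 117/4)*101 = (3097/4)*101 = 312797/4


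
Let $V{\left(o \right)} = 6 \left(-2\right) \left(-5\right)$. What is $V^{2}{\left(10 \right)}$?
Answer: $3600$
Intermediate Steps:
$V{\left(o \right)} = 60$ ($V{\left(o \right)} = \left(-12\right) \left(-5\right) = 60$)
$V^{2}{\left(10 \right)} = 60^{2} = 3600$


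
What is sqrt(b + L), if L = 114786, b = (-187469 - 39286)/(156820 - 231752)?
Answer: 3*sqrt(17903276521559)/37466 ≈ 338.81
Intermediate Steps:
b = 226755/74932 (b = -226755/(-74932) = -226755*(-1/74932) = 226755/74932 ≈ 3.0261)
sqrt(b + L) = sqrt(226755/74932 + 114786) = sqrt(8601371307/74932) = 3*sqrt(17903276521559)/37466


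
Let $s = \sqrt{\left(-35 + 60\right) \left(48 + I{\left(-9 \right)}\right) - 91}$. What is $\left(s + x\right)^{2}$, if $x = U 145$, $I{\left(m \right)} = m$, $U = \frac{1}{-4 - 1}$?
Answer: $1725 - 116 \sqrt{221} \approx 0.53603$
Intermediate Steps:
$U = - \frac{1}{5}$ ($U = \frac{1}{-5} = - \frac{1}{5} \approx -0.2$)
$x = -29$ ($x = \left(- \frac{1}{5}\right) 145 = -29$)
$s = 2 \sqrt{221}$ ($s = \sqrt{\left(-35 + 60\right) \left(48 - 9\right) - 91} = \sqrt{25 \cdot 39 - 91} = \sqrt{975 - 91} = \sqrt{884} = 2 \sqrt{221} \approx 29.732$)
$\left(s + x\right)^{2} = \left(2 \sqrt{221} - 29\right)^{2} = \left(-29 + 2 \sqrt{221}\right)^{2}$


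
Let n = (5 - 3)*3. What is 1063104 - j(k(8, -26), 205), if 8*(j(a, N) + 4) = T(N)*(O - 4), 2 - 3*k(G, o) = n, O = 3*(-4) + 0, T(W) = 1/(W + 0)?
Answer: 217937142/205 ≈ 1.0631e+6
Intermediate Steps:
T(W) = 1/W
O = -12 (O = -12 + 0 = -12)
n = 6 (n = 2*3 = 6)
k(G, o) = -4/3 (k(G, o) = ⅔ - ⅓*6 = ⅔ - 2 = -4/3)
j(a, N) = -4 - 2/N (j(a, N) = -4 + ((-12 - 4)/N)/8 = -4 + (-16/N)/8 = -4 - 2/N)
1063104 - j(k(8, -26), 205) = 1063104 - (-4 - 2/205) = 1063104 - 1*(-822/205) = 1063104 + 822/205 = 217937142/205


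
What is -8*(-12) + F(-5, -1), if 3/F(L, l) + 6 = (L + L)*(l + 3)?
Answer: 2493/26 ≈ 95.885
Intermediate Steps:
F(L, l) = 3/(-6 + 2*L*(3 + l)) (F(L, l) = 3/(-6 + (L + L)*(l + 3)) = 3/(-6 + (2*L)*(3 + l)) = 3/(-6 + 2*L*(3 + l)))
-8*(-12) + F(-5, -1) = -8*(-12) + 3/(2*(-3 + 3*(-5) - 5*(-1))) = 96 + 3/(2*(-3 - 15 + 5)) = 96 + (3/2)/(-13) = 96 + (3/2)*(-1/13) = 96 - 3/26 = 2493/26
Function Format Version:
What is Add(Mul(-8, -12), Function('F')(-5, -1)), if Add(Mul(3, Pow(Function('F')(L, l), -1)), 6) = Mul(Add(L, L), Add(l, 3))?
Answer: Rational(2493, 26) ≈ 95.885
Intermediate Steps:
Function('F')(L, l) = Mul(3, Pow(Add(-6, Mul(2, L, Add(3, l))), -1)) (Function('F')(L, l) = Mul(3, Pow(Add(-6, Mul(Add(L, L), Add(l, 3))), -1)) = Mul(3, Pow(Add(-6, Mul(Mul(2, L), Add(3, l))), -1)) = Mul(3, Pow(Add(-6, Mul(2, L, Add(3, l))), -1)))
Add(Mul(-8, -12), Function('F')(-5, -1)) = Add(Mul(-8, -12), Mul(Rational(3, 2), Pow(Add(-3, Mul(3, -5), Mul(-5, -1)), -1))) = Add(96, Mul(Rational(3, 2), Pow(Add(-3, -15, 5), -1))) = Add(96, Mul(Rational(3, 2), Pow(-13, -1))) = Add(96, Mul(Rational(3, 2), Rational(-1, 13))) = Add(96, Rational(-3, 26)) = Rational(2493, 26)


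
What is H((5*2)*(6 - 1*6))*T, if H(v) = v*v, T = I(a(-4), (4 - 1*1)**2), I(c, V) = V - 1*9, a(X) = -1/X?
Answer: 0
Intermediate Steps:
I(c, V) = -9 + V (I(c, V) = V - 9 = -9 + V)
T = 0 (T = -9 + (4 - 1*1)**2 = -9 + (4 - 1)**2 = -9 + 3**2 = -9 + 9 = 0)
H(v) = v**2
H((5*2)*(6 - 1*6))*T = ((5*2)*(6 - 1*6))**2*0 = (10*(6 - 6))**2*0 = (10*0)**2*0 = 0**2*0 = 0*0 = 0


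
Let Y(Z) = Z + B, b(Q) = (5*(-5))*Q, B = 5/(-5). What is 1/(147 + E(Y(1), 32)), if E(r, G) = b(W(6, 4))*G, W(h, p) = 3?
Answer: -1/2253 ≈ -0.00044385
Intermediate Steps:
B = -1 (B = 5*(-⅕) = -1)
b(Q) = -25*Q
Y(Z) = -1 + Z (Y(Z) = Z - 1 = -1 + Z)
E(r, G) = -75*G (E(r, G) = (-25*3)*G = -75*G)
1/(147 + E(Y(1), 32)) = 1/(147 - 75*32) = 1/(147 - 2400) = 1/(-2253) = -1/2253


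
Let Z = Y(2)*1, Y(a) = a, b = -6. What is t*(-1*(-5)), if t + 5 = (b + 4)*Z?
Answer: -45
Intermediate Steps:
Z = 2 (Z = 2*1 = 2)
t = -9 (t = -5 + (-6 + 4)*2 = -5 - 2*2 = -5 - 4 = -9)
t*(-1*(-5)) = -(-9)*(-5) = -9*5 = -45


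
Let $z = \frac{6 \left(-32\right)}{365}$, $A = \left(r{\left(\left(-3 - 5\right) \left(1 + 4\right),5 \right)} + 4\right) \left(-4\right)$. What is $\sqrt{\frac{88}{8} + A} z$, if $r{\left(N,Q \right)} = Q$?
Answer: $- \frac{192 i}{73} \approx - 2.6301 i$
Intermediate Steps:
$A = -36$ ($A = \left(5 + 4\right) \left(-4\right) = 9 \left(-4\right) = -36$)
$z = - \frac{192}{365}$ ($z = \left(-192\right) \frac{1}{365} = - \frac{192}{365} \approx -0.52603$)
$\sqrt{\frac{88}{8} + A} z = \sqrt{\frac{88}{8} - 36} \left(- \frac{192}{365}\right) = \sqrt{88 \cdot \frac{1}{8} - 36} \left(- \frac{192}{365}\right) = \sqrt{11 - 36} \left(- \frac{192}{365}\right) = \sqrt{-25} \left(- \frac{192}{365}\right) = 5 i \left(- \frac{192}{365}\right) = - \frac{192 i}{73}$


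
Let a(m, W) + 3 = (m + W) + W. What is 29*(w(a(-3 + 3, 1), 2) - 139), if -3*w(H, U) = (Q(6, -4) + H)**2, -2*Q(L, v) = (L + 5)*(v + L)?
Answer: -5423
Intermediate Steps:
Q(L, v) = -(5 + L)*(L + v)/2 (Q(L, v) = -(L + 5)*(v + L)/2 = -(5 + L)*(L + v)/2)
a(m, W) = -3 + m + 2*W (a(m, W) = -3 + ((m + W) + W) = -3 + ((W + m) + W) = -3 + (m + 2*W) = -3 + m + 2*W)
w(H, U) = -(-11 + H)**2/3 (w(H, U) = -((-5/2*6 - 5/2*(-4) - 1/2*6**2 - 1/2*6*(-4)) + H)**2/3 = -((-15 + 10 - 1/2*36 + 12) + H)**2/3 = -((-15 + 10 - 18 + 12) + H)**2/3 = -(-11 + H)**2/3)
29*(w(a(-3 + 3, 1), 2) - 139) = 29*(-(-11 + (-3 + (-3 + 3) + 2*1))**2/3 - 139) = 29*(-(-11 + (-3 + 0 + 2))**2/3 - 139) = 29*(-(-11 - 1)**2/3 - 139) = 29*(-1/3*(-12)**2 - 139) = 29*(-1/3*144 - 139) = 29*(-48 - 139) = 29*(-187) = -5423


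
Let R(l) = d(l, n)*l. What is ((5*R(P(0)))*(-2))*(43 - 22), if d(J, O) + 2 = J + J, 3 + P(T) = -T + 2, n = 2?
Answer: -840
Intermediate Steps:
P(T) = -1 - T (P(T) = -3 + (-T + 2) = -3 + (2 - T) = -1 - T)
d(J, O) = -2 + 2*J (d(J, O) = -2 + (J + J) = -2 + 2*J)
R(l) = l*(-2 + 2*l) (R(l) = (-2 + 2*l)*l = l*(-2 + 2*l))
((5*R(P(0)))*(-2))*(43 - 22) = ((5*(2*(-1 - 1*0)*(-1 + (-1 - 1*0))))*(-2))*(43 - 22) = ((5*(2*(-1 + 0)*(-1 + (-1 + 0))))*(-2))*21 = ((5*(2*(-1)*(-1 - 1)))*(-2))*21 = ((5*(2*(-1)*(-2)))*(-2))*21 = ((5*4)*(-2))*21 = (20*(-2))*21 = -40*21 = -840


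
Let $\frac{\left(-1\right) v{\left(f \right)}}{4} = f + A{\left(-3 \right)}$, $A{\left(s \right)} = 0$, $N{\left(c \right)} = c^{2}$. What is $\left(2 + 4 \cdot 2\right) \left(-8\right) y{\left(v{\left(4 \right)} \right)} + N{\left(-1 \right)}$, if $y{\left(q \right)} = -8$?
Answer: $641$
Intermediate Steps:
$v{\left(f \right)} = - 4 f$ ($v{\left(f \right)} = - 4 \left(f + 0\right) = - 4 f$)
$\left(2 + 4 \cdot 2\right) \left(-8\right) y{\left(v{\left(4 \right)} \right)} + N{\left(-1 \right)} = \left(2 + 4 \cdot 2\right) \left(-8\right) \left(-8\right) + \left(-1\right)^{2} = \left(2 + 8\right) \left(-8\right) \left(-8\right) + 1 = 10 \left(-8\right) \left(-8\right) + 1 = \left(-80\right) \left(-8\right) + 1 = 640 + 1 = 641$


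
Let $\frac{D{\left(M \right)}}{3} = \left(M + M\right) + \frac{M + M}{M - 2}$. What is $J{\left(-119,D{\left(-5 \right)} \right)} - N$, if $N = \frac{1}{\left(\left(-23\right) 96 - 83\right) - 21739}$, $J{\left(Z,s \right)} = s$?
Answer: $- \frac{4325393}{168210} \approx -25.714$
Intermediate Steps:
$D{\left(M \right)} = 6 M + \frac{6 M}{-2 + M}$ ($D{\left(M \right)} = 3 \left(\left(M + M\right) + \frac{M + M}{M - 2}\right) = 3 \left(2 M + \frac{2 M}{-2 + M}\right) = 6 M + \frac{6 M}{-2 + M}$)
$N = - \frac{1}{24030}$ ($N = \frac{1}{\left(-2208 - 83\right) - 21739} = \frac{1}{-2291 - 21739} = \frac{1}{-24030} = - \frac{1}{24030} \approx -4.1615 \cdot 10^{-5}$)
$J{\left(-119,D{\left(-5 \right)} \right)} - N = 6 \left(-5\right) \frac{1}{-2 - 5} \left(-1 - 5\right) - - \frac{1}{24030} = 6 \left(-5\right) \frac{1}{-7} \left(-6\right) + \frac{1}{24030} = 6 \left(-5\right) \left(- \frac{1}{7}\right) \left(-6\right) + \frac{1}{24030} = - \frac{180}{7} + \frac{1}{24030} = - \frac{4325393}{168210}$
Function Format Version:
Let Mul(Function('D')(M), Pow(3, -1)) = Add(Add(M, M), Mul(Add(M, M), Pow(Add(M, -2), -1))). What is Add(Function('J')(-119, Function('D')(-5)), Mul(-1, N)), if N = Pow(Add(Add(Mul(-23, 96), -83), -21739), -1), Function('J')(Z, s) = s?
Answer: Rational(-4325393, 168210) ≈ -25.714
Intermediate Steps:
Function('D')(M) = Add(Mul(6, M), Mul(6, M, Pow(Add(-2, M), -1))) (Function('D')(M) = Mul(3, Add(Add(M, M), Mul(Add(M, M), Pow(Add(M, -2), -1)))) = Mul(3, Add(Mul(2, M), Mul(Mul(2, M), Pow(Add(-2, M), -1)))) = Mul(3, Add(Mul(2, M), Mul(2, M, Pow(Add(-2, M), -1)))) = Add(Mul(6, M), Mul(6, M, Pow(Add(-2, M), -1))))
N = Rational(-1, 24030) (N = Pow(Add(Add(-2208, -83), -21739), -1) = Pow(Add(-2291, -21739), -1) = Pow(-24030, -1) = Rational(-1, 24030) ≈ -4.1615e-5)
Add(Function('J')(-119, Function('D')(-5)), Mul(-1, N)) = Add(Mul(6, -5, Pow(Add(-2, -5), -1), Add(-1, -5)), Mul(-1, Rational(-1, 24030))) = Add(Mul(6, -5, Pow(-7, -1), -6), Rational(1, 24030)) = Add(Mul(6, -5, Rational(-1, 7), -6), Rational(1, 24030)) = Add(Rational(-180, 7), Rational(1, 24030)) = Rational(-4325393, 168210)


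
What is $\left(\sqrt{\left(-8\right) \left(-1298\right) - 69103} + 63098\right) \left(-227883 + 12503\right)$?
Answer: $-13590047240 - 4953740 i \sqrt{111} \approx -1.359 \cdot 10^{10} - 5.2191 \cdot 10^{7} i$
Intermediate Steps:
$\left(\sqrt{\left(-8\right) \left(-1298\right) - 69103} + 63098\right) \left(-227883 + 12503\right) = \left(\sqrt{10384 - 69103} + 63098\right) \left(-215380\right) = \left(\sqrt{-58719} + 63098\right) \left(-215380\right) = \left(23 i \sqrt{111} + 63098\right) \left(-215380\right) = \left(63098 + 23 i \sqrt{111}\right) \left(-215380\right) = -13590047240 - 4953740 i \sqrt{111}$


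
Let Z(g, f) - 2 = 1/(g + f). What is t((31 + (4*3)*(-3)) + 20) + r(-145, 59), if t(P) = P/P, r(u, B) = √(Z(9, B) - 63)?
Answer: 1 + I*√70499/34 ≈ 1.0 + 7.8093*I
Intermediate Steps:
Z(g, f) = 2 + 1/(f + g) (Z(g, f) = 2 + 1/(g + f) = 2 + 1/(f + g))
r(u, B) = √(-63 + (19 + 2*B)/(9 + B)) (r(u, B) = √((1 + 2*B + 2*9)/(B + 9) - 63) = √((1 + 2*B + 18)/(9 + B) - 63) = √((19 + 2*B)/(9 + B) - 63) = √(-63 + (19 + 2*B)/(9 + B)))
t(P) = 1
t((31 + (4*3)*(-3)) + 20) + r(-145, 59) = 1 + √((-548 - 61*59)/(9 + 59)) = 1 + √((-548 - 3599)/68) = 1 + √((1/68)*(-4147)) = 1 + √(-4147/68) = 1 + I*√70499/34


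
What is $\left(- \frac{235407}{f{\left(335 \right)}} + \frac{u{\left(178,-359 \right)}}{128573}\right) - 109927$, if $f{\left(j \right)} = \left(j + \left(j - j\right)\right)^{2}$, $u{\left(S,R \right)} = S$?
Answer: $- \frac{23674305434308}{215359775} \approx -1.0993 \cdot 10^{5}$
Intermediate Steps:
$f{\left(j \right)} = j^{2}$ ($f{\left(j \right)} = \left(j + 0\right)^{2} = j^{2}$)
$\left(- \frac{235407}{f{\left(335 \right)}} + \frac{u{\left(178,-359 \right)}}{128573}\right) - 109927 = \left(- \frac{235407}{335^{2}} + \frac{178}{128573}\right) - 109927 = \left(- \frac{235407}{112225} + 178 \cdot \frac{1}{128573}\right) - 109927 = \left(\left(-235407\right) \frac{1}{112225} + \frac{178}{128573}\right) - 109927 = \left(- \frac{235407}{112225} + \frac{178}{128573}\right) - 109927 = - \frac{451447883}{215359775} - 109927 = - \frac{23674305434308}{215359775}$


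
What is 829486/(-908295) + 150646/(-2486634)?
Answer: -366576516449/376432871505 ≈ -0.97382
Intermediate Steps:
829486/(-908295) + 150646/(-2486634) = 829486*(-1/908295) + 150646*(-1/2486634) = -829486/908295 - 75323/1243317 = -366576516449/376432871505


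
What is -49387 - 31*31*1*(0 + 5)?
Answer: -54192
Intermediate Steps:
-49387 - 31*31*1*(0 + 5) = -49387 - 961*1*5 = -49387 - 961*5 = -49387 - 1*4805 = -49387 - 4805 = -54192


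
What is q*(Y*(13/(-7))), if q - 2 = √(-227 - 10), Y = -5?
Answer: 130/7 + 65*I*√237/7 ≈ 18.571 + 142.95*I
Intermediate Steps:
q = 2 + I*√237 (q = 2 + √(-227 - 10) = 2 + √(-237) = 2 + I*√237 ≈ 2.0 + 15.395*I)
q*(Y*(13/(-7))) = (2 + I*√237)*(-65/(-7)) = (2 + I*√237)*(-65*(-1)/7) = (2 + I*√237)*(-5*(-13/7)) = (2 + I*√237)*(65/7) = 130/7 + 65*I*√237/7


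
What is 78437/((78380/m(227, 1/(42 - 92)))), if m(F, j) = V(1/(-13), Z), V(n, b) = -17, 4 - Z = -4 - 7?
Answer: -1333429/78380 ≈ -17.012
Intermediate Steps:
Z = 15 (Z = 4 - (-4 - 7) = 4 - 1*(-11) = 4 + 11 = 15)
m(F, j) = -17
78437/((78380/m(227, 1/(42 - 92)))) = 78437/((78380/(-17))) = 78437/((78380*(-1/17))) = 78437/(-78380/17) = 78437*(-17/78380) = -1333429/78380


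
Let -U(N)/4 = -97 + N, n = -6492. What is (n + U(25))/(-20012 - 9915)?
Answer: 6204/29927 ≈ 0.20730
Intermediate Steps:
U(N) = 388 - 4*N (U(N) = -4*(-97 + N) = 388 - 4*N)
(n + U(25))/(-20012 - 9915) = (-6492 + (388 - 4*25))/(-20012 - 9915) = (-6492 + (388 - 100))/(-29927) = (-6492 + 288)*(-1/29927) = -6204*(-1/29927) = 6204/29927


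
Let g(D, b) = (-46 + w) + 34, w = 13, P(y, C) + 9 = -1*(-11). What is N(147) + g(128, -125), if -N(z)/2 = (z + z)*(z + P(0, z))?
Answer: -87611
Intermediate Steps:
P(y, C) = 2 (P(y, C) = -9 - 1*(-11) = -9 + 11 = 2)
g(D, b) = 1 (g(D, b) = (-46 + 13) + 34 = -33 + 34 = 1)
N(z) = -4*z*(2 + z) (N(z) = -2*(z + z)*(z + 2) = -2*2*z*(2 + z) = -4*z*(2 + z))
N(147) + g(128, -125) = -4*147*(2 + 147) + 1 = -4*147*149 + 1 = -87612 + 1 = -87611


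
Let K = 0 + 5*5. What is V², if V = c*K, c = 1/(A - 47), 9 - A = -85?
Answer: 625/2209 ≈ 0.28293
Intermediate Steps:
A = 94 (A = 9 - 1*(-85) = 9 + 85 = 94)
K = 25 (K = 0 + 25 = 25)
c = 1/47 (c = 1/(94 - 47) = 1/47 ≈ 0.021277)
V = 25/47 (V = (1/47)*25 = 25/47 ≈ 0.53191)
V² = (25/47)² = 625/2209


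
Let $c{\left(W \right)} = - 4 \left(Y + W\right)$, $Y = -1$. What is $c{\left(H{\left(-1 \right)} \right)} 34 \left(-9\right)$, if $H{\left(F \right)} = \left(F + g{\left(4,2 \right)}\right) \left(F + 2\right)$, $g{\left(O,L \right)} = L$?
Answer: $0$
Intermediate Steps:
$H{\left(F \right)} = \left(2 + F\right)^{2}$ ($H{\left(F \right)} = \left(F + 2\right) \left(F + 2\right) = \left(2 + F\right) \left(2 + F\right) = \left(2 + F\right)^{2}$)
$c{\left(W \right)} = 4 - 4 W$ ($c{\left(W \right)} = - 4 \left(-1 + W\right) = 4 - 4 W$)
$c{\left(H{\left(-1 \right)} \right)} 34 \left(-9\right) = \left(4 - 4 \left(4 + \left(-1\right)^{2} + 4 \left(-1\right)\right)\right) 34 \left(-9\right) = \left(4 - 4 \left(4 + 1 - 4\right)\right) 34 \left(-9\right) = \left(4 - 4\right) 34 \left(-9\right) = 0 \cdot 34 \left(-9\right) = 0 \left(-9\right) = 0$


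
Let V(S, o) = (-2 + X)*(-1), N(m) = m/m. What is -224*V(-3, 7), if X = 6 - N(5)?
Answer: 672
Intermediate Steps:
N(m) = 1
X = 5 (X = 6 - 1*1 = 6 - 1 = 5)
V(S, o) = -3 (V(S, o) = (-2 + 5)*(-1) = 3*(-1) = -3)
-224*V(-3, 7) = -224*(-3) = 672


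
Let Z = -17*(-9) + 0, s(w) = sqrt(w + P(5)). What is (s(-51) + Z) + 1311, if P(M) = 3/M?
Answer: 1464 + 6*I*sqrt(35)/5 ≈ 1464.0 + 7.0993*I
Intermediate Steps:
s(w) = sqrt(3/5 + w) (s(w) = sqrt(w + 3/5) = sqrt(3/5 + w))
Z = 153 (Z = 153 + 0 = 153)
(s(-51) + Z) + 1311 = (sqrt(15 + 25*(-51))/5 + 153) + 1311 = (sqrt(15 - 1275)/5 + 153) + 1311 = (sqrt(-1260)/5 + 153) + 1311 = ((6*I*sqrt(35))/5 + 153) + 1311 = (6*I*sqrt(35)/5 + 153) + 1311 = (153 + 6*I*sqrt(35)/5) + 1311 = 1464 + 6*I*sqrt(35)/5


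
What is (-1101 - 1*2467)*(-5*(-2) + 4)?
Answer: -49952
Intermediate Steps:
(-1101 - 1*2467)*(-5*(-2) + 4) = (-1101 - 2467)*(10 + 4) = -3568*14 = -49952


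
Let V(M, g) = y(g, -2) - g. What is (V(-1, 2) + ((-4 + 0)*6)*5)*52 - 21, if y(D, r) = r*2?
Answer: -6573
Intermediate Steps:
y(D, r) = 2*r
V(M, g) = -4 - g (V(M, g) = 2*(-2) - g = -4 - g)
(V(-1, 2) + ((-4 + 0)*6)*5)*52 - 21 = ((-4 - 1*2) + ((-4 + 0)*6)*5)*52 - 21 = ((-4 - 2) - 4*6*5)*52 - 21 = (-6 - 24*5)*52 - 21 = (-6 - 120)*52 - 21 = -126*52 - 21 = -6552 - 21 = -6573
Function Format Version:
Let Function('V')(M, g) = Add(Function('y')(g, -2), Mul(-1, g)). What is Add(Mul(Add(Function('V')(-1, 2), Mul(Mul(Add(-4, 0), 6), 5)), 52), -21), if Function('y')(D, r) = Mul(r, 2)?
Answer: -6573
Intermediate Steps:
Function('y')(D, r) = Mul(2, r)
Function('V')(M, g) = Add(-4, Mul(-1, g)) (Function('V')(M, g) = Add(Mul(2, -2), Mul(-1, g)) = Add(-4, Mul(-1, g)))
Add(Mul(Add(Function('V')(-1, 2), Mul(Mul(Add(-4, 0), 6), 5)), 52), -21) = Add(Mul(Add(Add(-4, Mul(-1, 2)), Mul(Mul(Add(-4, 0), 6), 5)), 52), -21) = Add(Mul(Add(Add(-4, -2), Mul(Mul(-4, 6), 5)), 52), -21) = Add(Mul(Add(-6, Mul(-24, 5)), 52), -21) = Add(Mul(Add(-6, -120), 52), -21) = Add(Mul(-126, 52), -21) = Add(-6552, -21) = -6573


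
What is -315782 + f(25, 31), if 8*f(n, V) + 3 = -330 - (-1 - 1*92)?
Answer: -315812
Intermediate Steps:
f(n, V) = -30 (f(n, V) = -3/8 + (-330 - (-1 - 1*92))/8 = -3/8 + (-330 - (-1 - 92))/8 = -3/8 + (-330 - 1*(-93))/8 = -3/8 + (-330 + 93)/8 = -3/8 + (1/8)*(-237) = -3/8 - 237/8 = -30)
-315782 + f(25, 31) = -315782 - 30 = -315812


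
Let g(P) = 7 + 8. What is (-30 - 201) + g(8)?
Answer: -216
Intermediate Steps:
g(P) = 15
(-30 - 201) + g(8) = (-30 - 201) + 15 = -231 + 15 = -216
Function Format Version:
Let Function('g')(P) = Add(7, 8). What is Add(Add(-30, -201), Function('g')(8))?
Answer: -216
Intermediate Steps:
Function('g')(P) = 15
Add(Add(-30, -201), Function('g')(8)) = Add(Add(-30, -201), 15) = Add(-231, 15) = -216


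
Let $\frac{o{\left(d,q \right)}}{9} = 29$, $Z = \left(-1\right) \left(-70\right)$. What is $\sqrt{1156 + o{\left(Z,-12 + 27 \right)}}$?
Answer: $\sqrt{1417} \approx 37.643$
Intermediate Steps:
$Z = 70$
$o{\left(d,q \right)} = 261$ ($o{\left(d,q \right)} = 9 \cdot 29 = 261$)
$\sqrt{1156 + o{\left(Z,-12 + 27 \right)}} = \sqrt{1156 + 261} = \sqrt{1417}$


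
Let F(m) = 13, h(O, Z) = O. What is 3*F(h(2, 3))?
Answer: 39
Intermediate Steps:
3*F(h(2, 3)) = 3*13 = 39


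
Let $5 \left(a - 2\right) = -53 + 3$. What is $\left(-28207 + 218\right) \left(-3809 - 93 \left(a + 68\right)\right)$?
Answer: $262788721$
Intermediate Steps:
$a = -8$ ($a = 2 + \frac{-53 + 3}{5} = 2 + \frac{1}{5} \left(-50\right) = 2 - 10 = -8$)
$\left(-28207 + 218\right) \left(-3809 - 93 \left(a + 68\right)\right) = \left(-28207 + 218\right) \left(-3809 - 93 \left(-8 + 68\right)\right) = - 27989 \left(-3809 - 5580\right) = \left(-27989\right) \left(-9389\right) = 262788721$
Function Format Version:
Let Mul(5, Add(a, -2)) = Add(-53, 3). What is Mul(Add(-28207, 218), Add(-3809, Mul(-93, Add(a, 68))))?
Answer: 262788721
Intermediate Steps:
a = -8 (a = Add(2, Mul(Rational(1, 5), Add(-53, 3))) = Add(2, Mul(Rational(1, 5), -50)) = Add(2, -10) = -8)
Mul(Add(-28207, 218), Add(-3809, Mul(-93, Add(a, 68)))) = Mul(Add(-28207, 218), Add(-3809, Mul(-93, Add(-8, 68)))) = Mul(-27989, Add(-3809, Mul(-93, 60))) = Mul(-27989, Add(-3809, -5580)) = Mul(-27989, -9389) = 262788721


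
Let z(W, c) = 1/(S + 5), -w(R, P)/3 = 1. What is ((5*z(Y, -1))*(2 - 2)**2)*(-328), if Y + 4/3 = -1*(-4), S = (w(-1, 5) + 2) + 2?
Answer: 0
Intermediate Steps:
w(R, P) = -3 (w(R, P) = -3*1 = -3)
S = 1 (S = (-3 + 2) + 2 = -1 + 2 = 1)
Y = 8/3 (Y = -4/3 - 1*(-4) = -4/3 + 4 = 8/3 ≈ 2.6667)
z(W, c) = 1/6 (z(W, c) = 1/(1 + 5) = 1/6)
((5*z(Y, -1))*(2 - 2)**2)*(-328) = ((5*(1/6))*(2 - 2)**2)*(-328) = ((5/6)*0**2)*(-328) = ((5/6)*0)*(-328) = 0*(-328) = 0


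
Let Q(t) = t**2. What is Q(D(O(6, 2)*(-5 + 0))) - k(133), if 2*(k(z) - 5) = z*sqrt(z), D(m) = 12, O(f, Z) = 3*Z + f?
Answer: 139 - 133*sqrt(133)/2 ≈ -627.92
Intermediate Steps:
O(f, Z) = f + 3*Z
k(z) = 5 + z**(3/2)/2 (k(z) = 5 + (z*sqrt(z))/2 = 5 + z**(3/2)/2)
Q(D(O(6, 2)*(-5 + 0))) - k(133) = 12**2 - (5 + 133**(3/2)/2) = 144 - (5 + (133*sqrt(133))/2) = 144 - (5 + 133*sqrt(133)/2) = 144 + (-5 - 133*sqrt(133)/2) = 139 - 133*sqrt(133)/2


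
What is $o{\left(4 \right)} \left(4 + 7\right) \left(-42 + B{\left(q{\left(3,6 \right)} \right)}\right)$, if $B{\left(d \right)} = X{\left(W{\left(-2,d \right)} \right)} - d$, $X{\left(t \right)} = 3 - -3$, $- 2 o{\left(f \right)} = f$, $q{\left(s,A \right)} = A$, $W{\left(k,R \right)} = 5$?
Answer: $924$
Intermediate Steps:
$o{\left(f \right)} = - \frac{f}{2}$
$X{\left(t \right)} = 6$ ($X{\left(t \right)} = 3 + 3 = 6$)
$B{\left(d \right)} = 6 - d$
$o{\left(4 \right)} \left(4 + 7\right) \left(-42 + B{\left(q{\left(3,6 \right)} \right)}\right) = \left(- \frac{1}{2}\right) 4 \left(4 + 7\right) \left(-42 + \left(6 - 6\right)\right) = \left(-2\right) 11 \left(-42 + \left(6 - 6\right)\right) = - 22 \left(-42 + 0\right) = \left(-22\right) \left(-42\right) = 924$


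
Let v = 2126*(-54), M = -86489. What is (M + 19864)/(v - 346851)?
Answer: 13325/92331 ≈ 0.14432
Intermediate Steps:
v = -114804
(M + 19864)/(v - 346851) = (-86489 + 19864)/(-114804 - 346851) = -66625/(-461655) = -66625*(-1/461655) = 13325/92331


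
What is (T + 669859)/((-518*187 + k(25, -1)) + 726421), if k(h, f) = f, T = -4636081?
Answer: -1983111/314777 ≈ -6.3000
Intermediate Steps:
(T + 669859)/((-518*187 + k(25, -1)) + 726421) = (-4636081 + 669859)/((-518*187 - 1) + 726421) = -3966222/((-96866 - 1) + 726421) = -3966222/(-96867 + 726421) = -3966222/629554 = -3966222*1/629554 = -1983111/314777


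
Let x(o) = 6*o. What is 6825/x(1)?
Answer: 2275/2 ≈ 1137.5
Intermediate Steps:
6825/x(1) = 6825/((6*1)) = 6825/6 = 6825*(1/6) = 2275/2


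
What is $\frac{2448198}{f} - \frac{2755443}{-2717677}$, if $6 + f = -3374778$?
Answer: $\frac{1580414309}{5478836832} \approx 0.28846$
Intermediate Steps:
$f = -3374784$ ($f = -6 - 3374778 = -3374784$)
$\frac{2448198}{f} - \frac{2755443}{-2717677} = \frac{2448198}{-3374784} - \frac{2755443}{-2717677} = 2448198 \left(- \frac{1}{3374784}\right) - - \frac{2755443}{2717677} = - \frac{45337}{62496} + \frac{2755443}{2717677} = \frac{1580414309}{5478836832}$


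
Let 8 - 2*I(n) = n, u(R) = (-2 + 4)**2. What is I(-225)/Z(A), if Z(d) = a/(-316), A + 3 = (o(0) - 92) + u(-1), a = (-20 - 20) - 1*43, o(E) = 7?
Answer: 36814/83 ≈ 443.54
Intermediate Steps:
u(R) = 4 (u(R) = 2**2 = 4)
I(n) = 4 - n/2
a = -83 (a = -40 - 43 = -83)
A = -84 (A = -3 + ((7 - 92) + 4) = -3 + (-85 + 4) = -3 - 81 = -84)
Z(d) = 83/316 (Z(d) = -83/(-316) = -83*(-1/316) = 83/316)
I(-225)/Z(A) = (4 - 1/2*(-225))/(83/316) = (4 + 225/2)*(316/83) = (233/2)*(316/83) = 36814/83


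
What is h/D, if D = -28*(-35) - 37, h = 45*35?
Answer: 1575/943 ≈ 1.6702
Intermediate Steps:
h = 1575
D = 943 (D = 980 - 37 = 943)
h/D = 1575/943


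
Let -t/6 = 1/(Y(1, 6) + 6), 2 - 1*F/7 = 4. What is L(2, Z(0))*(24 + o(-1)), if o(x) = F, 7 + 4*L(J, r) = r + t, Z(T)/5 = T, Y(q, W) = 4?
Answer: -19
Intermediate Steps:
F = -14 (F = 14 - 7*4 = 14 - 28 = -14)
Z(T) = 5*T
t = -3/5 (t = -6/(4 + 6) = -6/10 = -6*1/10 = -3/5 ≈ -0.60000)
L(J, r) = -19/10 + r/4 (L(J, r) = -7/4 + (r - 3/5)/4 = -7/4 + (-3/5 + r)/4 = -7/4 + (-3/20 + r/4) = -19/10 + r/4)
o(x) = -14
L(2, Z(0))*(24 + o(-1)) = (-19/10 + (5*0)/4)*(24 - 14) = (-19/10 + (1/4)*0)*10 = (-19/10 + 0)*10 = -19/10*10 = -19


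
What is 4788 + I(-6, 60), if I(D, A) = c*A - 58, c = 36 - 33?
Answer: 4910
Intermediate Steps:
c = 3
I(D, A) = -58 + 3*A (I(D, A) = 3*A - 58 = -58 + 3*A)
4788 + I(-6, 60) = 4788 + (-58 + 3*60) = 4788 + (-58 + 180) = 4788 + 122 = 4910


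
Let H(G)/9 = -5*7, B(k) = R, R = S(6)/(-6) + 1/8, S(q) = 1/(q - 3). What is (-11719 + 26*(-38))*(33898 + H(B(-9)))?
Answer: -426739181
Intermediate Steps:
S(q) = 1/(-3 + q)
R = 5/72 (R = 1/((-3 + 6)*(-6)) + 1/8 = -1/6/3 + 1*(1/8) = (1/3)*(-1/6) + 1/8 = -1/18 + 1/8 = 5/72 ≈ 0.069444)
B(k) = 5/72
H(G) = -315 (H(G) = 9*(-5*7) = 9*(-35) = -315)
(-11719 + 26*(-38))*(33898 + H(B(-9))) = (-11719 + 26*(-38))*(33898 - 315) = (-11719 - 988)*33583 = -12707*33583 = -426739181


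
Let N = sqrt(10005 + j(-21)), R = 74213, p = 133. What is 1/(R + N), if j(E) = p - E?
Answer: 74213/5507559210 - sqrt(10159)/5507559210 ≈ 1.3456e-5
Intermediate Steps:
j(E) = 133 - E
N = sqrt(10159) (N = sqrt(10005 + (133 - 1*(-21))) = sqrt(10005 + (133 + 21)) = sqrt(10005 + 154) = sqrt(10159) ≈ 100.79)
1/(R + N) = 1/(74213 + sqrt(10159))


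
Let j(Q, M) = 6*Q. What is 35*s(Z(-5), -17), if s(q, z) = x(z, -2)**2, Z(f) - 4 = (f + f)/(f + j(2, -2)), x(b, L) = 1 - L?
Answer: 315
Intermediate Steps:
Z(f) = 4 + 2*f/(12 + f) (Z(f) = 4 + (f + f)/(f + 6*2) = 4 + (2*f)/(f + 12) = 4 + (2*f)/(12 + f) = 4 + 2*f/(12 + f))
s(q, z) = 9 (s(q, z) = (1 - 1*(-2))**2 = (1 + 2)**2 = 3**2 = 9)
35*s(Z(-5), -17) = 35*9 = 315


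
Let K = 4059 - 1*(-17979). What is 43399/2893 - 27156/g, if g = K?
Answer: 146310809/10625989 ≈ 13.769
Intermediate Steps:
K = 22038 (K = 4059 + 17979 = 22038)
g = 22038
43399/2893 - 27156/g = 43399/2893 - 27156/22038 = 43399*(1/2893) - 27156*1/22038 = 43399/2893 - 4526/3673 = 146310809/10625989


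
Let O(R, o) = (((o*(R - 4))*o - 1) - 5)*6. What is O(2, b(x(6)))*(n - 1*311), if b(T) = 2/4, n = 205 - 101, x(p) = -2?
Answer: 8073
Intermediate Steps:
n = 104
b(T) = 1/2 (b(T) = 2*(1/4) = 1/2)
O(R, o) = -36 + 6*o**2*(-4 + R) (O(R, o) = (((o*(-4 + R))*o - 1) - 5)*6 = ((o**2*(-4 + R) - 1) - 5)*6 = ((-1 + o**2*(-4 + R)) - 5)*6 = (-6 + o**2*(-4 + R))*6 = -36 + 6*o**2*(-4 + R))
O(2, b(x(6)))*(n - 1*311) = (-36 - 24*(1/2)**2 + 6*2*(1/2)**2)*(104 - 1*311) = (-36 - 24*1/4 + 6*2*(1/4))*(104 - 311) = (-36 - 6 + 3)*(-207) = -39*(-207) = 8073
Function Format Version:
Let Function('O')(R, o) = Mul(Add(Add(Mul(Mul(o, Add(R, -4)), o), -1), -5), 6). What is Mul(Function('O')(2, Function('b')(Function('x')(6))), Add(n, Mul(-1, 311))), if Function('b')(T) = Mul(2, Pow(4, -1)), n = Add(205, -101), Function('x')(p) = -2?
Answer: 8073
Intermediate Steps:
n = 104
Function('b')(T) = Rational(1, 2) (Function('b')(T) = Mul(2, Rational(1, 4)) = Rational(1, 2))
Function('O')(R, o) = Add(-36, Mul(6, Pow(o, 2), Add(-4, R))) (Function('O')(R, o) = Mul(Add(Add(Mul(Mul(o, Add(-4, R)), o), -1), -5), 6) = Mul(Add(Add(Mul(Pow(o, 2), Add(-4, R)), -1), -5), 6) = Mul(Add(Add(-1, Mul(Pow(o, 2), Add(-4, R))), -5), 6) = Mul(Add(-6, Mul(Pow(o, 2), Add(-4, R))), 6) = Add(-36, Mul(6, Pow(o, 2), Add(-4, R))))
Mul(Function('O')(2, Function('b')(Function('x')(6))), Add(n, Mul(-1, 311))) = Mul(Add(-36, Mul(-24, Pow(Rational(1, 2), 2)), Mul(6, 2, Pow(Rational(1, 2), 2))), Add(104, Mul(-1, 311))) = Mul(Add(-36, Mul(-24, Rational(1, 4)), Mul(6, 2, Rational(1, 4))), Add(104, -311)) = Mul(Add(-36, -6, 3), -207) = Mul(-39, -207) = 8073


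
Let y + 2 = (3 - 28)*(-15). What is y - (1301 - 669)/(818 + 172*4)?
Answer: 280553/753 ≈ 372.58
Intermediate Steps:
y = 373 (y = -2 + (3 - 28)*(-15) = -2 - 25*(-15) = -2 + 375 = 373)
y - (1301 - 669)/(818 + 172*4) = 373 - (1301 - 669)/(818 + 172*4) = 373 - 632/(818 + 688) = 373 - 632/1506 = 373 - 1*316/753 = 373 - 316/753 = 280553/753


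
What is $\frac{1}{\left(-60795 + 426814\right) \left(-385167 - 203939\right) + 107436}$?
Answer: $- \frac{1}{215623881578} \approx -4.6377 \cdot 10^{-12}$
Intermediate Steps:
$\frac{1}{\left(-60795 + 426814\right) \left(-385167 - 203939\right) + 107436} = \frac{1}{366019 \left(-589106\right) + 107436} = \frac{1}{-215623989014 + 107436} = \frac{1}{-215623881578} = - \frac{1}{215623881578}$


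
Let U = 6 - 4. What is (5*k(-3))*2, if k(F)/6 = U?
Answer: 120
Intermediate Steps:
U = 2
k(F) = 12 (k(F) = 6*2 = 12)
(5*k(-3))*2 = (5*12)*2 = 60*2 = 120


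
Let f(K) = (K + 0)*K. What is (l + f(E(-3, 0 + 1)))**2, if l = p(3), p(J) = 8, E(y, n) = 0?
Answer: 64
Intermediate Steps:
l = 8
f(K) = K**2 (f(K) = K*K = K**2)
(l + f(E(-3, 0 + 1)))**2 = (8 + 0**2)**2 = (8 + 0)**2 = 8**2 = 64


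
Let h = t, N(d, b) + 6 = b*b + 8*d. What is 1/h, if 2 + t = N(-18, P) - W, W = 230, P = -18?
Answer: -1/58 ≈ -0.017241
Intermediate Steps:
N(d, b) = -6 + b² + 8*d (N(d, b) = -6 + (b*b + 8*d) = -6 + (b² + 8*d) = -6 + b² + 8*d)
t = -58 (t = -2 + ((-6 + (-18)² + 8*(-18)) - 1*230) = -2 + ((-6 + 324 - 144) - 230) = -2 + (174 - 230) = -2 - 56 = -58)
h = -58
1/h = 1/(-58) = -1/58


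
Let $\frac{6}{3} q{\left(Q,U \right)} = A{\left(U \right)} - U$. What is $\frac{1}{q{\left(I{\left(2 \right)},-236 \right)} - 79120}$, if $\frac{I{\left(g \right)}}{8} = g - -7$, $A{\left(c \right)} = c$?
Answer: $- \frac{1}{79120} \approx -1.2639 \cdot 10^{-5}$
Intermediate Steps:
$I{\left(g \right)} = 56 + 8 g$ ($I{\left(g \right)} = 8 \left(g - -7\right) = 8 \left(g + 7\right) = 8 \left(7 + g\right) = 56 + 8 g$)
$q{\left(Q,U \right)} = 0$ ($q{\left(Q,U \right)} = \frac{U - U}{2} = \frac{1}{2} \cdot 0 = 0$)
$\frac{1}{q{\left(I{\left(2 \right)},-236 \right)} - 79120} = \frac{1}{0 - 79120} = \frac{1}{-79120} = - \frac{1}{79120}$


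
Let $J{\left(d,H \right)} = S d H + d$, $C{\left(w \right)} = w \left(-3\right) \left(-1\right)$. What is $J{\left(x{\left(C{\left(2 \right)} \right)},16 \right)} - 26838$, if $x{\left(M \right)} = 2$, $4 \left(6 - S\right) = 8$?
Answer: $-26708$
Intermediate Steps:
$C{\left(w \right)} = 3 w$ ($C{\left(w \right)} = - 3 w \left(-1\right) = 3 w$)
$S = 4$ ($S = 6 - 2 = 4$)
$J{\left(d,H \right)} = d + 4 H d$ ($J{\left(d,H \right)} = 4 d H + d = 4 H d + d = d + 4 H d$)
$J{\left(x{\left(C{\left(2 \right)} \right)},16 \right)} - 26838 = 2 \left(1 + 4 \cdot 16\right) - 26838 = 2 \left(1 + 64\right) - 26838 = 2 \cdot 65 - 26838 = 130 - 26838 = -26708$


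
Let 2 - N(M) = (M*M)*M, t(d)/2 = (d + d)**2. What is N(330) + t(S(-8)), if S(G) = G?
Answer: -35936486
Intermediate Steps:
t(d) = 8*d**2 (t(d) = 2*(d + d)**2 = 2*(2*d)**2 = 2*(4*d**2) = 8*d**2)
N(M) = 2 - M**3 (N(M) = 2 - M*M*M = 2 - M**2*M = 2 - M**3)
N(330) + t(S(-8)) = (2 - 1*330**3) + 8*(-8)**2 = (2 - 1*35937000) + 8*64 = (2 - 35937000) + 512 = -35936998 + 512 = -35936486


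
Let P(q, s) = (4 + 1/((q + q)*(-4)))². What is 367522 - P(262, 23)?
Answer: 1614533256063/4393216 ≈ 3.6751e+5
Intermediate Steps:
P(q, s) = (4 - 1/(8*q))² (P(q, s) = (4 + 1/((2*q)*(-4)))² = (4 + 1/(-8*q))² = (4 - 1/(8*q))²)
367522 - P(262, 23) = 367522 - (-1 + 32*262)²/(64*262²) = 367522 - (-1 + 8384)²/(64*68644) = 367522 - 8383²/(64*68644) = 367522 - 70274689/(64*68644) = 367522 - 1*70274689/4393216 = 367522 - 70274689/4393216 = 1614533256063/4393216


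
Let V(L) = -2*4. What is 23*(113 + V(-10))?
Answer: 2415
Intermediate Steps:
V(L) = -8
23*(113 + V(-10)) = 23*(113 - 8) = 23*105 = 2415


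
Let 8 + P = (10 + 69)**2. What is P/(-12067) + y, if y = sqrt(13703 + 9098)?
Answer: 1815884/12067 ≈ 150.48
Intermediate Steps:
y = 151 (y = sqrt(22801) = 151)
P = 6233 (P = -8 + (10 + 69)**2 = -8 + 79**2 = -8 + 6241 = 6233)
P/(-12067) + y = 6233/(-12067) + 151 = 6233*(-1/12067) + 151 = -6233/12067 + 151 = 1815884/12067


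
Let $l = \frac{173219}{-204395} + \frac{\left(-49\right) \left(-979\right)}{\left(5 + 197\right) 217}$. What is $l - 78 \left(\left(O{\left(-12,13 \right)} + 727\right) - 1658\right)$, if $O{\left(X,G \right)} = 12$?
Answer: $\frac{91747648267737}{1279921490} \approx 71682.0$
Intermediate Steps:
$l = \frac{316021557}{1279921490}$ ($l = 173219 \left(- \frac{1}{204395}\right) + \frac{47971}{202 \cdot 217} = - \frac{173219}{204395} + \frac{47971}{43834} = - \frac{173219}{204395} + 47971 \cdot \frac{1}{43834} = - \frac{173219}{204395} + \frac{6853}{6262} = \frac{316021557}{1279921490} \approx 0.24691$)
$l - 78 \left(\left(O{\left(-12,13 \right)} + 727\right) - 1658\right) = \frac{316021557}{1279921490} - 78 \left(\left(12 + 727\right) - 1658\right) = \frac{316021557}{1279921490} - 78 \left(739 - 1658\right) = \frac{316021557}{1279921490} - -71682 = \frac{316021557}{1279921490} + 71682 = \frac{91747648267737}{1279921490}$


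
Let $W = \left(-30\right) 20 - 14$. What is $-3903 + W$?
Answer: $-4517$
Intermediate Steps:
$W = -614$ ($W = -600 - 14 = -614$)
$-3903 + W = -3903 - 614 = -4517$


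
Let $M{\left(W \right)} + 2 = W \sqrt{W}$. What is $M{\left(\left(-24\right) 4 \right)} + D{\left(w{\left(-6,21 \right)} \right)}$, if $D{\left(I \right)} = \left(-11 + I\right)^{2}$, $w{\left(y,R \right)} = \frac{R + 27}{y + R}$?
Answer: $\frac{1471}{25} - 384 i \sqrt{6} \approx 58.84 - 940.6 i$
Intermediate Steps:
$w{\left(y,R \right)} = \frac{27 + R}{R + y}$
$M{\left(W \right)} = -2 + W^{\frac{3}{2}}$ ($M{\left(W \right)} = -2 + W \sqrt{W} = -2 + W^{\frac{3}{2}}$)
$M{\left(\left(-24\right) 4 \right)} + D{\left(w{\left(-6,21 \right)} \right)} = \left(-2 + \left(\left(-24\right) 4\right)^{\frac{3}{2}}\right) + \left(-11 + \frac{27 + 21}{21 - 6}\right)^{2} = \left(-2 + \left(-96\right)^{\frac{3}{2}}\right) + \left(-11 + \frac{1}{15} \cdot 48\right)^{2} = \left(-2 - 384 i \sqrt{6}\right) + \left(-11 + \frac{1}{15} \cdot 48\right)^{2} = \left(-2 - 384 i \sqrt{6}\right) + \left(-11 + \frac{16}{5}\right)^{2} = \left(-2 - 384 i \sqrt{6}\right) + \left(- \frac{39}{5}\right)^{2} = \left(-2 - 384 i \sqrt{6}\right) + \frac{1521}{25} = \frac{1471}{25} - 384 i \sqrt{6}$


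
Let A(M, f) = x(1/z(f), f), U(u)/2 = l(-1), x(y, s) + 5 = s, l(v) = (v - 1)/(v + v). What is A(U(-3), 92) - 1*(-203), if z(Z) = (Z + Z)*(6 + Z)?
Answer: 290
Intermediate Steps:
z(Z) = 2*Z*(6 + Z) (z(Z) = (2*Z)*(6 + Z) = 2*Z*(6 + Z))
l(v) = (-1 + v)/(2*v) (l(v) = (-1 + v)/((2*v)) = (-1 + v)*(1/(2*v)) = (-1 + v)/(2*v))
x(y, s) = -5 + s
U(u) = 2 (U(u) = 2*((½)*(-1 - 1)/(-1)) = 2*((½)*(-1)*(-2)) = 2*1 = 2)
A(M, f) = -5 + f
A(U(-3), 92) - 1*(-203) = (-5 + 92) - 1*(-203) = 87 + 203 = 290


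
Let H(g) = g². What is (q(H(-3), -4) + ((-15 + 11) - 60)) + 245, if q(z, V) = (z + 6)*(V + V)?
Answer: 61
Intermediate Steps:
q(z, V) = 2*V*(6 + z) (q(z, V) = (6 + z)*(2*V) = 2*V*(6 + z))
(q(H(-3), -4) + ((-15 + 11) - 60)) + 245 = (2*(-4)*(6 + (-3)²) + ((-15 + 11) - 60)) + 245 = (2*(-4)*(6 + 9) + (-4 - 60)) + 245 = (2*(-4)*15 - 64) + 245 = (-120 - 64) + 245 = -184 + 245 = 61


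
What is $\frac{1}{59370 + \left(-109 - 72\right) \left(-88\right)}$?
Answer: $\frac{1}{75298} \approx 1.3281 \cdot 10^{-5}$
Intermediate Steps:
$\frac{1}{59370 + \left(-109 - 72\right) \left(-88\right)} = \frac{1}{59370 - -15928} = \frac{1}{59370 + 15928} = \frac{1}{75298}$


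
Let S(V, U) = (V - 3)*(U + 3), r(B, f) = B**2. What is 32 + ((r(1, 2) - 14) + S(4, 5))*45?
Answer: -193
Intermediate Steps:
S(V, U) = (-3 + V)*(3 + U)
32 + ((r(1, 2) - 14) + S(4, 5))*45 = 32 + ((1**2 - 14) + (-9 - 3*5 + 3*4 + 5*4))*45 = 32 + ((1 - 14) + (-9 - 15 + 12 + 20))*45 = 32 + (-13 + 8)*45 = 32 - 5*45 = 32 - 225 = -193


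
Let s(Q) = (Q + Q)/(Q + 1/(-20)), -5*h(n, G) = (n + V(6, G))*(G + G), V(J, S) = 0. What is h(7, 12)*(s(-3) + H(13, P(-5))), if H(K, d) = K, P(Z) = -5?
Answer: -153384/305 ≈ -502.90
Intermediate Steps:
h(n, G) = -2*G*n/5 (h(n, G) = -(n + 0)*(G + G)/5 = -n*2*G/5 = -2*G*n/5)
s(Q) = 2*Q/(-1/20 + Q) (s(Q) = (2*Q)/(Q - 1/20) = (2*Q)/(-1/20 + Q) = 2*Q/(-1/20 + Q))
h(7, 12)*(s(-3) + H(13, P(-5))) = (-2/5*12*7)*(40*(-3)/(-1 + 20*(-3)) + 13) = -168*(40*(-3)/(-1 - 60) + 13)/5 = -168*(40*(-3)/(-61) + 13)/5 = -168*(40*(-3)*(-1/61) + 13)/5 = -168*(120/61 + 13)/5 = -168/5*913/61 = -153384/305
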